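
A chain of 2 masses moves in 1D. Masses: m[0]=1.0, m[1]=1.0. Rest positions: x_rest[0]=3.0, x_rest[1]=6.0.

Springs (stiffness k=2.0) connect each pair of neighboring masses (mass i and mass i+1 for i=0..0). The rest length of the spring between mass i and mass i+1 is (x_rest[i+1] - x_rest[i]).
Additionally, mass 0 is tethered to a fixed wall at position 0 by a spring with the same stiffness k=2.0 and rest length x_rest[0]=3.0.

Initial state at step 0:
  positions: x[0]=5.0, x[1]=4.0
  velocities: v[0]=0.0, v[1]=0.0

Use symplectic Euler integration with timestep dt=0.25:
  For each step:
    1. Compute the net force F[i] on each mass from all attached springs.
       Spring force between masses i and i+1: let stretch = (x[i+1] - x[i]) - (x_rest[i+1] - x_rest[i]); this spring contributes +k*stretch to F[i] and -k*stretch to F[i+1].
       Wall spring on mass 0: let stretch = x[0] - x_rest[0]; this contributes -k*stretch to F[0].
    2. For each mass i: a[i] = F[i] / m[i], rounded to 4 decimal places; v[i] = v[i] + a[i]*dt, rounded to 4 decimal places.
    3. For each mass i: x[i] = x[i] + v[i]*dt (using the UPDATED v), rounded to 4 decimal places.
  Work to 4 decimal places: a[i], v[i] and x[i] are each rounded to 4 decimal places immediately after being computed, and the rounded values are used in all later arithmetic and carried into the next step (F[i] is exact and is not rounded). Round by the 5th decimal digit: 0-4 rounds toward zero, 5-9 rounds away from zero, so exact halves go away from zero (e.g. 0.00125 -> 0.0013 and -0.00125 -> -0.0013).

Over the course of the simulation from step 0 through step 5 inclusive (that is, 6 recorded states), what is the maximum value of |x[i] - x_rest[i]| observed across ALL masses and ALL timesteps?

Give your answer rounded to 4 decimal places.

Step 0: x=[5.0000 4.0000] v=[0.0000 0.0000]
Step 1: x=[4.2500 4.5000] v=[-3.0000 2.0000]
Step 2: x=[3.0000 5.3438] v=[-5.0000 3.3750]
Step 3: x=[1.6680 6.2696] v=[-5.3281 3.7031]
Step 4: x=[0.7027 6.9952] v=[-3.8613 2.9023]
Step 5: x=[0.4361 7.3092] v=[-1.0664 1.2561]
Max displacement = 2.5639

Answer: 2.5639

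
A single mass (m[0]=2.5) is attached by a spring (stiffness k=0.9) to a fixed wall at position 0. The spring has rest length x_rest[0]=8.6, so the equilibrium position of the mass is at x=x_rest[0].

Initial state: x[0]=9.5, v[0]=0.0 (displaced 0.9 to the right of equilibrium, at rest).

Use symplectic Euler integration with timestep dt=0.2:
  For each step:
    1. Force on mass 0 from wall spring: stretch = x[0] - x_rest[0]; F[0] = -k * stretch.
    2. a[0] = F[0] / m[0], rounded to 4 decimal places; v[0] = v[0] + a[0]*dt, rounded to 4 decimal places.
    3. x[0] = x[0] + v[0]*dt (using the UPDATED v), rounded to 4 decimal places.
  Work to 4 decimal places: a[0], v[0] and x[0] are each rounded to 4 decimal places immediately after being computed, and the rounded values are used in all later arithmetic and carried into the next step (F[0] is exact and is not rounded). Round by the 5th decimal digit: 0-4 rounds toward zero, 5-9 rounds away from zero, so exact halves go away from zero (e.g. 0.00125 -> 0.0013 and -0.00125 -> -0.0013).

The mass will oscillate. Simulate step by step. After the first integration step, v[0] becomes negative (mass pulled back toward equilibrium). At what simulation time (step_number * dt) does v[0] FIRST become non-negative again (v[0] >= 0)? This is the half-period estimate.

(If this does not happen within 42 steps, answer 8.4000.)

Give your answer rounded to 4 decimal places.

Answer: 5.4000

Derivation:
Step 0: x=[9.5000] v=[0.0000]
Step 1: x=[9.4870] v=[-0.0648]
Step 2: x=[9.4613] v=[-0.1287]
Step 3: x=[9.4232] v=[-0.1907]
Step 4: x=[9.3732] v=[-0.2500]
Step 5: x=[9.3121] v=[-0.3057]
Step 6: x=[9.2407] v=[-0.3570]
Step 7: x=[9.1601] v=[-0.4031]
Step 8: x=[9.0714] v=[-0.4434]
Step 9: x=[8.9759] v=[-0.4773]
Step 10: x=[8.8750] v=[-0.5044]
Step 11: x=[8.7702] v=[-0.5242]
Step 12: x=[8.6629] v=[-0.5365]
Step 13: x=[8.5547] v=[-0.5410]
Step 14: x=[8.4472] v=[-0.5377]
Step 15: x=[8.3419] v=[-0.5267]
Step 16: x=[8.2403] v=[-0.5081]
Step 17: x=[8.1439] v=[-0.4822]
Step 18: x=[8.0540] v=[-0.4494]
Step 19: x=[7.9720] v=[-0.4101]
Step 20: x=[7.8990] v=[-0.3649]
Step 21: x=[7.8361] v=[-0.3144]
Step 22: x=[7.7842] v=[-0.2594]
Step 23: x=[7.7441] v=[-0.2007]
Step 24: x=[7.7163] v=[-0.1391]
Step 25: x=[7.7012] v=[-0.0755]
Step 26: x=[7.6990] v=[-0.0108]
Step 27: x=[7.7098] v=[0.0541]
First v>=0 after going negative at step 27, time=5.4000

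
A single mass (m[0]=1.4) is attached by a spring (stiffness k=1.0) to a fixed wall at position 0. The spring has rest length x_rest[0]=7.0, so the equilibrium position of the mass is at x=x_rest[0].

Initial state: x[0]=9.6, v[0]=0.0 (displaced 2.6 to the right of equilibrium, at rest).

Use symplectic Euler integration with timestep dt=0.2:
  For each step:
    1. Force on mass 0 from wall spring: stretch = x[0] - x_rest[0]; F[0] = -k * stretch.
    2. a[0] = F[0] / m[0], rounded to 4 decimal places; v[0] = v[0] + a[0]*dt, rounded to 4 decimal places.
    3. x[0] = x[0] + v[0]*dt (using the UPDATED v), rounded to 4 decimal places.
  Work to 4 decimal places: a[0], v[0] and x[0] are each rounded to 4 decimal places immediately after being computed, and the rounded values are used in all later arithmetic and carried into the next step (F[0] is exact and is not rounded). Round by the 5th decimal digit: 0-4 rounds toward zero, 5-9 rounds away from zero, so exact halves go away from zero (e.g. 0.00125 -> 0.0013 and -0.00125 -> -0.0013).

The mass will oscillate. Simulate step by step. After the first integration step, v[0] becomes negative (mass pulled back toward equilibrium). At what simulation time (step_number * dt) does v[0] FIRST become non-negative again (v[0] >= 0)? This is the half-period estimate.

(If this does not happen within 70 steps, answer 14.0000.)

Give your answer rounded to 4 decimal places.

Step 0: x=[9.6000] v=[0.0000]
Step 1: x=[9.5257] v=[-0.3714]
Step 2: x=[9.3793] v=[-0.7322]
Step 3: x=[9.1649] v=[-1.0721]
Step 4: x=[8.8886] v=[-1.3814]
Step 5: x=[8.5584] v=[-1.6512]
Step 6: x=[8.1836] v=[-1.8738]
Step 7: x=[7.7750] v=[-2.0429]
Step 8: x=[7.3443] v=[-2.1536]
Step 9: x=[6.9037] v=[-2.2028]
Step 10: x=[6.4659] v=[-2.1890]
Step 11: x=[6.0434] v=[-2.1127]
Step 12: x=[5.6482] v=[-1.9760]
Step 13: x=[5.2916] v=[-1.7829]
Step 14: x=[4.9838] v=[-1.5388]
Step 15: x=[4.7336] v=[-1.2508]
Step 16: x=[4.5482] v=[-0.9270]
Step 17: x=[4.4329] v=[-0.5767]
Step 18: x=[4.3909] v=[-0.2100]
Step 19: x=[4.4234] v=[0.1627]
First v>=0 after going negative at step 19, time=3.8000

Answer: 3.8000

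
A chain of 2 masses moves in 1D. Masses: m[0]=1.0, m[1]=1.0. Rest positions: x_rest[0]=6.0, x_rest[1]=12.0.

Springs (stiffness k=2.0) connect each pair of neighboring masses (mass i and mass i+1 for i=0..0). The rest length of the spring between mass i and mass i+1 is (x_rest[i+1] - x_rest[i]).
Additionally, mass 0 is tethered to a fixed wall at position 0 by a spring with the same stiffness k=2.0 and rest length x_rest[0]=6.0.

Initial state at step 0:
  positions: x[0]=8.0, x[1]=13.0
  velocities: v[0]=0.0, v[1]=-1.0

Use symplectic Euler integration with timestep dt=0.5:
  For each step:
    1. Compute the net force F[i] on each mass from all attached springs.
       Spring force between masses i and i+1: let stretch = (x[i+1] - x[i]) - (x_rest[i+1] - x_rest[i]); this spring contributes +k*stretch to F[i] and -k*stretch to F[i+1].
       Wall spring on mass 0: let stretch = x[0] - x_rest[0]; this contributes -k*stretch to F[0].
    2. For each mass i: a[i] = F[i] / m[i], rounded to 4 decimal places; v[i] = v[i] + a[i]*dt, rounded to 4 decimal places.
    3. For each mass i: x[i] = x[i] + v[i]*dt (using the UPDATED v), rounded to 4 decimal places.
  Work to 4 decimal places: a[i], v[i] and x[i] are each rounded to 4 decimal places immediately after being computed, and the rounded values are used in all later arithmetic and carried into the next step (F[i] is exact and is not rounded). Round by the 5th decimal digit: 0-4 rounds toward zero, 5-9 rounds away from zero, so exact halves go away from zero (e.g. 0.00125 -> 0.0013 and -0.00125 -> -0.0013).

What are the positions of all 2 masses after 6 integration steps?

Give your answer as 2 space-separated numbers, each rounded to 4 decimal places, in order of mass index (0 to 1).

Answer: 4.8907 9.9219

Derivation:
Step 0: x=[8.0000 13.0000] v=[0.0000 -1.0000]
Step 1: x=[6.5000 13.0000] v=[-3.0000 0.0000]
Step 2: x=[5.0000 12.7500] v=[-3.0000 -0.5000]
Step 3: x=[4.8750 11.6250] v=[-0.2500 -2.2500]
Step 4: x=[5.6875 10.1250] v=[1.6250 -3.0000]
Step 5: x=[5.8750 9.4063] v=[0.3750 -1.4375]
Step 6: x=[4.8907 9.9219] v=[-1.9687 1.0312]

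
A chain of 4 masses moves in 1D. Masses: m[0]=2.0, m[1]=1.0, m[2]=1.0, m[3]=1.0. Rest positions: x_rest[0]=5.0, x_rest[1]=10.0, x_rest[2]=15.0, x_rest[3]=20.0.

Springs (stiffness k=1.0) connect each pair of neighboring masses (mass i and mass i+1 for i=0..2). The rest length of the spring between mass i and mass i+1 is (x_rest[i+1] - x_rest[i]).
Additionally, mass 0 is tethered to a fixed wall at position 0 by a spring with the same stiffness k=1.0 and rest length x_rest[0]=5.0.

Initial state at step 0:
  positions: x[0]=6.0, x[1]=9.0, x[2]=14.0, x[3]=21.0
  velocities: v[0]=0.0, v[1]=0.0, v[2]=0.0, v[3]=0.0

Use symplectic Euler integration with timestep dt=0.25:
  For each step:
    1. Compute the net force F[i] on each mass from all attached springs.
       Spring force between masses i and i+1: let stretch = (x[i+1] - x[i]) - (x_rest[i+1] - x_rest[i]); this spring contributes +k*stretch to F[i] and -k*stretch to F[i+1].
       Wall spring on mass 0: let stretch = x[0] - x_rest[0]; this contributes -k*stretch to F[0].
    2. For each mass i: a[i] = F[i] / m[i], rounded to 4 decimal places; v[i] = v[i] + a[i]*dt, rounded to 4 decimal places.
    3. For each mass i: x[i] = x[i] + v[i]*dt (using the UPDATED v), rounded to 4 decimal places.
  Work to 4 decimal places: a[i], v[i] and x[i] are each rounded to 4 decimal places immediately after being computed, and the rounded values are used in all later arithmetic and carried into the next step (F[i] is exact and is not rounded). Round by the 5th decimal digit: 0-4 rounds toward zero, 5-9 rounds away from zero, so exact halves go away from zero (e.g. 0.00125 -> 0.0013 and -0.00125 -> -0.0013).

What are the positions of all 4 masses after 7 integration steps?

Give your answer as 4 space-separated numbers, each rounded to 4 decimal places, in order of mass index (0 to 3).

Step 0: x=[6.0000 9.0000 14.0000 21.0000] v=[0.0000 0.0000 0.0000 0.0000]
Step 1: x=[5.9063 9.1250 14.1250 20.8750] v=[-0.3750 0.5000 0.5000 -0.5000]
Step 2: x=[5.7286 9.3613 14.3594 20.6406] v=[-0.7110 0.9453 0.9375 -0.9375]
Step 3: x=[5.4854 9.6830 14.6740 20.3262] v=[-0.9730 1.2867 1.2583 -1.2578]
Step 4: x=[5.2019 10.0543 15.0299 19.9710] v=[-1.1340 1.4851 1.4236 -1.4209]
Step 5: x=[4.9075 10.4333 15.3837 19.6195] v=[-1.1777 1.5159 1.4150 -1.4062]
Step 6: x=[4.6324 10.7763 15.6928 19.3157] v=[-1.1004 1.3721 1.2364 -1.2152]
Step 7: x=[4.4045 11.0426 15.9211 19.0980] v=[-0.9115 1.0653 0.9130 -0.8709]

Answer: 4.4045 11.0426 15.9211 19.0980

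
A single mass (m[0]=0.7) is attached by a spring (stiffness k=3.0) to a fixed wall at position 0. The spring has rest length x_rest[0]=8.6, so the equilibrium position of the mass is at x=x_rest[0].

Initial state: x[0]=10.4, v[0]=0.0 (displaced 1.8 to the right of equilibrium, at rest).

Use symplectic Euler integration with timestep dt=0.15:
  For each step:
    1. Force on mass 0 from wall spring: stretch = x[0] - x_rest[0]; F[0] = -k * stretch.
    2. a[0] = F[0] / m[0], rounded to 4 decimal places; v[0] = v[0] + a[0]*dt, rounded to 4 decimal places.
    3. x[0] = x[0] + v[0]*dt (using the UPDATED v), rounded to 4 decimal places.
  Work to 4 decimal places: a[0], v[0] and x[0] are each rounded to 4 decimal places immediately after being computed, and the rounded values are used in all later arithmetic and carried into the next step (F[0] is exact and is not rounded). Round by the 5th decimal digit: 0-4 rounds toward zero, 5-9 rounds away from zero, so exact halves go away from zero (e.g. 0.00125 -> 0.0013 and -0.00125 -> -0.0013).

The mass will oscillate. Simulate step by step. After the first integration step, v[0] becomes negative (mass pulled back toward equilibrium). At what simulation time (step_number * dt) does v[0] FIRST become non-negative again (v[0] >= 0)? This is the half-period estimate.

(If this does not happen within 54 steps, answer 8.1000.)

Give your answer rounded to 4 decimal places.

Step 0: x=[10.4000] v=[0.0000]
Step 1: x=[10.2264] v=[-1.1571]
Step 2: x=[9.8960] v=[-2.2026]
Step 3: x=[9.4406] v=[-3.0357]
Step 4: x=[8.9042] v=[-3.5761]
Step 5: x=[8.3384] v=[-3.7717]
Step 6: x=[7.7979] v=[-3.6035]
Step 7: x=[7.3347] v=[-3.0879]
Step 8: x=[6.9935] v=[-2.2745]
Step 9: x=[6.8072] v=[-1.2418]
Step 10: x=[6.7938] v=[-0.0893]
Step 11: x=[6.9546] v=[1.0718]
First v>=0 after going negative at step 11, time=1.6500

Answer: 1.6500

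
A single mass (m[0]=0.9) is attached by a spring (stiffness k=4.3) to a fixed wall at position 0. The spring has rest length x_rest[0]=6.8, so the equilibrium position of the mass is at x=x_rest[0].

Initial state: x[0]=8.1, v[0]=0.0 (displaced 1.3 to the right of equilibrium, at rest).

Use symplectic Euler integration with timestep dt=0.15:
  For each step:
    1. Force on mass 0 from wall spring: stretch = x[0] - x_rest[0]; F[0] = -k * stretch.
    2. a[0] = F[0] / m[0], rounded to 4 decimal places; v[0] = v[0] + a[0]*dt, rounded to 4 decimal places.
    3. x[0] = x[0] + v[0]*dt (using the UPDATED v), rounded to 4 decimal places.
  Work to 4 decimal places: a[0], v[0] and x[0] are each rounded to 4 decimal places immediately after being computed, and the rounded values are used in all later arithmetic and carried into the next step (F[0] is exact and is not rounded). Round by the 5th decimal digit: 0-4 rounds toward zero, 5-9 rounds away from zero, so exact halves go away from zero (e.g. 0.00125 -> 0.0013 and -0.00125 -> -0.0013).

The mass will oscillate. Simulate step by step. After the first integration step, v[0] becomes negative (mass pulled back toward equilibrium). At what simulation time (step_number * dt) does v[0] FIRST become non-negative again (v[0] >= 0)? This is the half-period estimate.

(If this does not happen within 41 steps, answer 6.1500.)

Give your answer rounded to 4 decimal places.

Answer: 1.5000

Derivation:
Step 0: x=[8.1000] v=[0.0000]
Step 1: x=[7.9602] v=[-0.9317]
Step 2: x=[7.6957] v=[-1.7632]
Step 3: x=[7.3349] v=[-2.4051]
Step 4: x=[6.9166] v=[-2.7884]
Step 5: x=[6.4858] v=[-2.8720]
Step 6: x=[6.0888] v=[-2.6468]
Step 7: x=[5.7682] v=[-2.1371]
Step 8: x=[5.5586] v=[-1.3976]
Step 9: x=[5.4824] v=[-0.5079]
Step 10: x=[5.5479] v=[0.4364]
First v>=0 after going negative at step 10, time=1.5000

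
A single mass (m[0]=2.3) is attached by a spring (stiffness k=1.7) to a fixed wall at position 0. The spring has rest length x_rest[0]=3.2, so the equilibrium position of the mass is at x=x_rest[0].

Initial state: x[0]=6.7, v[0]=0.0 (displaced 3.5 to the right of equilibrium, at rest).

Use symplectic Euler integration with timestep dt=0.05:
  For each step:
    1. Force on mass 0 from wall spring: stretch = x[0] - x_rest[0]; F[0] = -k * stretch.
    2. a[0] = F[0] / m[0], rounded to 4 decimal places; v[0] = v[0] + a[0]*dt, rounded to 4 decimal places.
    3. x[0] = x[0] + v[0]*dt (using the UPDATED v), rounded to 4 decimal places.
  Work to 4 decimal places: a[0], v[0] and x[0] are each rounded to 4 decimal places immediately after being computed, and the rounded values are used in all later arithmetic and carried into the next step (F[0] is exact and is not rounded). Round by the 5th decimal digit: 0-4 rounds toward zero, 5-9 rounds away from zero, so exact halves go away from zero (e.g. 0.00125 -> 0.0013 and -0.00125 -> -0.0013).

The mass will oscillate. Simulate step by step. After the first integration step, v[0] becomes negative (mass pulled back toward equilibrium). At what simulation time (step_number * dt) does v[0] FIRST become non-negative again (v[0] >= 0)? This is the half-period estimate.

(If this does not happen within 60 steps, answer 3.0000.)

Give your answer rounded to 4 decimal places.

Step 0: x=[6.7000] v=[0.0000]
Step 1: x=[6.6935] v=[-0.1294]
Step 2: x=[6.6806] v=[-0.2585]
Step 3: x=[6.6612] v=[-0.3871]
Step 4: x=[6.6355] v=[-0.5150]
Step 5: x=[6.6034] v=[-0.6420]
Step 6: x=[6.5650] v=[-0.7678]
Step 7: x=[6.5204] v=[-0.8922]
Step 8: x=[6.4697] v=[-1.0149]
Step 9: x=[6.4129] v=[-1.1357]
Step 10: x=[6.3502] v=[-1.2544]
Step 11: x=[6.2817] v=[-1.3708]
Step 12: x=[6.2075] v=[-1.4847]
Step 13: x=[6.1277] v=[-1.5958]
Step 14: x=[6.0425] v=[-1.7040]
Step 15: x=[5.9520] v=[-1.8091]
Step 16: x=[5.8565] v=[-1.9108]
Step 17: x=[5.7561] v=[-2.0090]
Step 18: x=[5.6509] v=[-2.1035]
Step 19: x=[5.5412] v=[-2.1941]
Step 20: x=[5.4272] v=[-2.2806]
Step 21: x=[5.3091] v=[-2.3629]
Step 22: x=[5.1871] v=[-2.4408]
Step 23: x=[5.0614] v=[-2.5142]
Step 24: x=[4.9323] v=[-2.5830]
Step 25: x=[4.8000] v=[-2.6470]
Step 26: x=[4.6647] v=[-2.7061]
Step 27: x=[4.5267] v=[-2.7602]
Step 28: x=[4.3862] v=[-2.8092]
Step 29: x=[4.2436] v=[-2.8530]
Step 30: x=[4.0990] v=[-2.8916]
Step 31: x=[3.9528] v=[-2.9248]
Step 32: x=[3.8052] v=[-2.9526]
Step 33: x=[3.6565] v=[-2.9750]
Step 34: x=[3.5069] v=[-2.9919]
Step 35: x=[3.3567] v=[-3.0032]
Step 36: x=[3.2063] v=[-3.0090]
Step 37: x=[3.0558] v=[-3.0092]
Step 38: x=[2.9056] v=[-3.0039]
Step 39: x=[2.7560] v=[-2.9930]
Step 40: x=[2.6072] v=[-2.9766]
Step 41: x=[2.4595] v=[-2.9547]
Step 42: x=[2.3131] v=[-2.9273]
Step 43: x=[2.1684] v=[-2.8945]
Step 44: x=[2.0256] v=[-2.8564]
Step 45: x=[1.8850] v=[-2.8130]
Step 46: x=[1.7468] v=[-2.7644]
Step 47: x=[1.6113] v=[-2.7107]
Step 48: x=[1.4787] v=[-2.6520]
Step 49: x=[1.3493] v=[-2.5884]
Step 50: x=[1.2233] v=[-2.5200]
Step 51: x=[1.1010] v=[-2.4470]
Step 52: x=[0.9825] v=[-2.3694]
Step 53: x=[0.8681] v=[-2.2875]
Step 54: x=[0.7580] v=[-2.2013]
Step 55: x=[0.6524] v=[-2.1111]
Step 56: x=[0.5516] v=[-2.0170]
Step 57: x=[0.4556] v=[-1.9191]
Step 58: x=[0.3647] v=[-1.8177]
Step 59: x=[0.2791] v=[-1.7129]
Step 60: x=[0.1989] v=[-1.6050]
v[0] did not become non-negative within 60 steps; using fallback time=3.0000

Answer: 3.0000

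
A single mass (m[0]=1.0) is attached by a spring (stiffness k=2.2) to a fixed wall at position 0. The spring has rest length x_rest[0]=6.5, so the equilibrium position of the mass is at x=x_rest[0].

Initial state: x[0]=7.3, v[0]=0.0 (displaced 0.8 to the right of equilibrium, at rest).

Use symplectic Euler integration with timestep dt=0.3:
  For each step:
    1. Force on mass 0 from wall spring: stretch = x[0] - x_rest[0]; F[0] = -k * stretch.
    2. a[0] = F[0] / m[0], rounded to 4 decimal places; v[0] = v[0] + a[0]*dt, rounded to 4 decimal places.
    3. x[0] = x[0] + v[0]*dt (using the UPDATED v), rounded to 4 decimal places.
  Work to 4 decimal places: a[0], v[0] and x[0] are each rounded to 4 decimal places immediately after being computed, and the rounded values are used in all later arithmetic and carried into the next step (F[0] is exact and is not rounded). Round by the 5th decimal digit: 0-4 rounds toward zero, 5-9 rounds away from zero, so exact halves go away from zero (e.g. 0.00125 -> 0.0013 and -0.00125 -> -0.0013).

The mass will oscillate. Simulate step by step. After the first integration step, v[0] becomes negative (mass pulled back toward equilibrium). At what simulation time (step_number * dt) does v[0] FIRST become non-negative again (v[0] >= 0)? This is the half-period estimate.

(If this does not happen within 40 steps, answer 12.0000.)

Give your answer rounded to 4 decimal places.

Step 0: x=[7.3000] v=[0.0000]
Step 1: x=[7.1416] v=[-0.5280]
Step 2: x=[6.8562] v=[-0.9515]
Step 3: x=[6.5002] v=[-1.1866]
Step 4: x=[6.1442] v=[-1.1867]
Step 5: x=[5.8586] v=[-0.9519]
Step 6: x=[5.7000] v=[-0.5286]
Step 7: x=[5.6998] v=[-0.0006]
Step 8: x=[5.8581] v=[0.5275]
First v>=0 after going negative at step 8, time=2.4000

Answer: 2.4000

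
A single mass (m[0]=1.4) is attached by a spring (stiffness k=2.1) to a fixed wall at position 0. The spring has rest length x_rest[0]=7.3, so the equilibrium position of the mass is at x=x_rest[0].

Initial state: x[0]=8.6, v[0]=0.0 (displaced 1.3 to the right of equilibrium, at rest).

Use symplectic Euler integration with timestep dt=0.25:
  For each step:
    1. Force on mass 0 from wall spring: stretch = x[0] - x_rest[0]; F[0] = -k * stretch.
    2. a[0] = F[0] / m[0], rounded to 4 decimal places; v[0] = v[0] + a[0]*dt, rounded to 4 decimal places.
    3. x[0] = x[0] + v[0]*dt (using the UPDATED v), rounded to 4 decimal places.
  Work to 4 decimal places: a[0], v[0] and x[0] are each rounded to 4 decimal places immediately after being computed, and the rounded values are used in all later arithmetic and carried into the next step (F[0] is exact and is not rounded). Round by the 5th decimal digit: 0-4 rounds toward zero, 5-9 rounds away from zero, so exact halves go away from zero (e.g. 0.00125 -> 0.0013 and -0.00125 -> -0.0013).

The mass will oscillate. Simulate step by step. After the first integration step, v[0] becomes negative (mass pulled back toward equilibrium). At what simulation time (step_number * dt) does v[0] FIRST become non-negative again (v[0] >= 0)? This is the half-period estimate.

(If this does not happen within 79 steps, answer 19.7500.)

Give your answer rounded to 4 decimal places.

Answer: 2.7500

Derivation:
Step 0: x=[8.6000] v=[0.0000]
Step 1: x=[8.4781] v=[-0.4875]
Step 2: x=[8.2458] v=[-0.9293]
Step 3: x=[7.9248] v=[-1.2840]
Step 4: x=[7.5452] v=[-1.5183]
Step 5: x=[7.1426] v=[-1.6103]
Step 6: x=[6.7548] v=[-1.5513]
Step 7: x=[6.4181] v=[-1.3469]
Step 8: x=[6.1641] v=[-1.0162]
Step 9: x=[6.0166] v=[-0.5902]
Step 10: x=[5.9894] v=[-0.1089]
Step 11: x=[6.0851] v=[0.3826]
First v>=0 after going negative at step 11, time=2.7500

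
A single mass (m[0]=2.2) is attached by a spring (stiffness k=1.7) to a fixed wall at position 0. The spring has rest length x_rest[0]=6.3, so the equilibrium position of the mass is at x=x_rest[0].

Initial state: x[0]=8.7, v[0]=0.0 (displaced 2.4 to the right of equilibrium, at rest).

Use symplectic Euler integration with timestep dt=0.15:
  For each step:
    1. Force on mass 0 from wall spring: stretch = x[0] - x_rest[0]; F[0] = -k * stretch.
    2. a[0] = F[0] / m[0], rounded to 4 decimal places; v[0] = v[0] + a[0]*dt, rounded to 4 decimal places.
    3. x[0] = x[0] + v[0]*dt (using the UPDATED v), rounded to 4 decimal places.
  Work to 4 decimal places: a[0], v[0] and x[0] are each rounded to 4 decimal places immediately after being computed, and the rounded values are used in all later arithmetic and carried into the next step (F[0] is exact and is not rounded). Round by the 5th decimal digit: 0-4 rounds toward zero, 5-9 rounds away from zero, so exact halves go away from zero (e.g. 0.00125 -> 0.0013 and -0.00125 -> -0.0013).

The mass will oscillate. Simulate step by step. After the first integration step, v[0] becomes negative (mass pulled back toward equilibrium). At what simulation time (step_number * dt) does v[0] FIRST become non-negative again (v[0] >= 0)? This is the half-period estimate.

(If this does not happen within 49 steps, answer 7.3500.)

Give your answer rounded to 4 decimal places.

Step 0: x=[8.7000] v=[0.0000]
Step 1: x=[8.6583] v=[-0.2782]
Step 2: x=[8.5756] v=[-0.5515]
Step 3: x=[8.4533] v=[-0.8153]
Step 4: x=[8.2936] v=[-1.0649]
Step 5: x=[8.0992] v=[-1.2960]
Step 6: x=[7.8735] v=[-1.5045]
Step 7: x=[7.6205] v=[-1.6869]
Step 8: x=[7.3445] v=[-1.8400]
Step 9: x=[7.0503] v=[-1.9611]
Step 10: x=[6.7431] v=[-2.0481]
Step 11: x=[6.4282] v=[-2.0995]
Step 12: x=[6.1110] v=[-2.1144]
Step 13: x=[5.7971] v=[-2.0925]
Step 14: x=[5.4920] v=[-2.0342]
Step 15: x=[5.2009] v=[-1.9405]
Step 16: x=[4.9289] v=[-1.8131]
Step 17: x=[4.6808] v=[-1.6542]
Step 18: x=[4.4608] v=[-1.4665]
Step 19: x=[4.2728] v=[-1.2533]
Step 20: x=[4.1201] v=[-1.0183]
Step 21: x=[4.0053] v=[-0.7656]
Step 22: x=[3.9304] v=[-0.4996]
Step 23: x=[3.8967] v=[-0.2249]
Step 24: x=[3.9048] v=[0.0537]
First v>=0 after going negative at step 24, time=3.6000

Answer: 3.6000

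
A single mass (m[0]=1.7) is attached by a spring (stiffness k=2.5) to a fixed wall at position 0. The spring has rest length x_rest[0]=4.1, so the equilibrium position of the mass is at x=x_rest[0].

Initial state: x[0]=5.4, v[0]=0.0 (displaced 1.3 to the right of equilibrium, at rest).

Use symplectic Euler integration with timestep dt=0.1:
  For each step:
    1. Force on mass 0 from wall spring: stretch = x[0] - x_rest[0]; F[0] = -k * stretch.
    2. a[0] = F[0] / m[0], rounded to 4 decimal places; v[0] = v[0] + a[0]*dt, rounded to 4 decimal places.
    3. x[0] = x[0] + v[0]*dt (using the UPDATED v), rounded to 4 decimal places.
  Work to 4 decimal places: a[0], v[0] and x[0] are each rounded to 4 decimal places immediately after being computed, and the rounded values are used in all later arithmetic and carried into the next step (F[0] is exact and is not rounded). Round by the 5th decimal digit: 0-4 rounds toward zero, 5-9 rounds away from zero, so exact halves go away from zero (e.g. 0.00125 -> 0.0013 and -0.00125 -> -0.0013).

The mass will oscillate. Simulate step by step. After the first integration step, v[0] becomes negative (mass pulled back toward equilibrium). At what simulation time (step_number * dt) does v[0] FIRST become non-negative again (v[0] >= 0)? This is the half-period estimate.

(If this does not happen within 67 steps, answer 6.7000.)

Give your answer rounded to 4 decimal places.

Answer: 2.6000

Derivation:
Step 0: x=[5.4000] v=[0.0000]
Step 1: x=[5.3809] v=[-0.1912]
Step 2: x=[5.3429] v=[-0.3796]
Step 3: x=[5.2867] v=[-0.5624]
Step 4: x=[5.2130] v=[-0.7369]
Step 5: x=[5.1229] v=[-0.9006]
Step 6: x=[5.0178] v=[-1.0510]
Step 7: x=[4.8992] v=[-1.1860]
Step 8: x=[4.7689] v=[-1.3035]
Step 9: x=[4.6287] v=[-1.4019]
Step 10: x=[4.4807] v=[-1.4797]
Step 11: x=[4.3271] v=[-1.5357]
Step 12: x=[4.1702] v=[-1.5691]
Step 13: x=[4.0123] v=[-1.5794]
Step 14: x=[3.8557] v=[-1.5665]
Step 15: x=[3.7026] v=[-1.5306]
Step 16: x=[3.5554] v=[-1.4722]
Step 17: x=[3.4162] v=[-1.3921]
Step 18: x=[3.2871] v=[-1.2915]
Step 19: x=[3.1699] v=[-1.1720]
Step 20: x=[3.0664] v=[-1.0352]
Step 21: x=[2.9781] v=[-0.8832]
Step 22: x=[2.9063] v=[-0.7182]
Step 23: x=[2.8520] v=[-0.5427]
Step 24: x=[2.8161] v=[-0.3592]
Step 25: x=[2.7991] v=[-0.1704]
Step 26: x=[2.8012] v=[0.0209]
First v>=0 after going negative at step 26, time=2.6000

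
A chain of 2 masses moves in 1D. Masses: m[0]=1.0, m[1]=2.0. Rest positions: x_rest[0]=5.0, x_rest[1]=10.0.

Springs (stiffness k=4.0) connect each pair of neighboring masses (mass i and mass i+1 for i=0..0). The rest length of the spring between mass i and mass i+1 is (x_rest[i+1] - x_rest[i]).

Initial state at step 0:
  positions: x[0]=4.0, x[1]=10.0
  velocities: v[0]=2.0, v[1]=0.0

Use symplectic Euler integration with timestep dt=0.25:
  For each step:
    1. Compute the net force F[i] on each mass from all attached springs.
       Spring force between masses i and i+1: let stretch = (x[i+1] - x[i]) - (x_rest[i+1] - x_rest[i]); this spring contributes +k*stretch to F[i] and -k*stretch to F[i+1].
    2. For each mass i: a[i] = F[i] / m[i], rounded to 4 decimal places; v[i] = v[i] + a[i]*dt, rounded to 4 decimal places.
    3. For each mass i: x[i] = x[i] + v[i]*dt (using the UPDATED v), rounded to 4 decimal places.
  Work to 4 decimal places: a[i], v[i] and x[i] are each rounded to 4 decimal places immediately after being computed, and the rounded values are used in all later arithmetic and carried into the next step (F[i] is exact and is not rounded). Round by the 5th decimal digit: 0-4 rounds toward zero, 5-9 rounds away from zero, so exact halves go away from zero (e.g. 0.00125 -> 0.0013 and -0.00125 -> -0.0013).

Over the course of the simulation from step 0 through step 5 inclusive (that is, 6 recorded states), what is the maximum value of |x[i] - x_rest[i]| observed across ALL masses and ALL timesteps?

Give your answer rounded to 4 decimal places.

Answer: 1.3404

Derivation:
Step 0: x=[4.0000 10.0000] v=[2.0000 0.0000]
Step 1: x=[4.7500 9.8750] v=[3.0000 -0.5000]
Step 2: x=[5.5313 9.7344] v=[3.1250 -0.5625]
Step 3: x=[6.1133 9.6934] v=[2.3281 -0.1641]
Step 4: x=[6.3404 9.8299] v=[0.9082 0.5459]
Step 5: x=[6.1898 10.1552] v=[-0.6023 1.3012]
Max displacement = 1.3404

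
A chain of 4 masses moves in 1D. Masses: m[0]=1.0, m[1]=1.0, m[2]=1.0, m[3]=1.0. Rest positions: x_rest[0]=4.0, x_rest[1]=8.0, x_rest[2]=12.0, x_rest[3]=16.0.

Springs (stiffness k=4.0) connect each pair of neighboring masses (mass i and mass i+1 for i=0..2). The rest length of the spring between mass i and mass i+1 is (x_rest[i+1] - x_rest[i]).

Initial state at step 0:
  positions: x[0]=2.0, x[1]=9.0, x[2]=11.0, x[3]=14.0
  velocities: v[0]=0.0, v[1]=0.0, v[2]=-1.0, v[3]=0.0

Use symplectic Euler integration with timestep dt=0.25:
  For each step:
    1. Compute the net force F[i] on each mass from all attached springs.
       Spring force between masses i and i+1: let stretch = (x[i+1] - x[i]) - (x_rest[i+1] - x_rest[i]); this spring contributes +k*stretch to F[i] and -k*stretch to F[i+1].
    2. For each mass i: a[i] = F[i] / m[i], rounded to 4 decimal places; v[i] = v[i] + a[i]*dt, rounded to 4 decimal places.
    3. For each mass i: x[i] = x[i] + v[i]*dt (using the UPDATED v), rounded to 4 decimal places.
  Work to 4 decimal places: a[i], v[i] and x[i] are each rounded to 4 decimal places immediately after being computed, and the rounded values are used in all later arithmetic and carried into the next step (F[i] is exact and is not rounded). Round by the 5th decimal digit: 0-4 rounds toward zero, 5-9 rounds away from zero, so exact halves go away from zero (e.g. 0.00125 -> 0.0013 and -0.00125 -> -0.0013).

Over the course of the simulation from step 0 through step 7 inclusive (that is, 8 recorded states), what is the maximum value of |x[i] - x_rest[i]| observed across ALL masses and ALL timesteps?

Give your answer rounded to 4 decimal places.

Answer: 2.9687

Derivation:
Step 0: x=[2.0000 9.0000 11.0000 14.0000] v=[0.0000 0.0000 -1.0000 0.0000]
Step 1: x=[2.7500 7.7500 11.0000 14.2500] v=[3.0000 -5.0000 0.0000 1.0000]
Step 2: x=[3.7500 6.0625 11.0000 14.6875] v=[4.0000 -6.7500 0.0000 1.7500]
Step 3: x=[4.3281 5.0313 10.6875 15.2031] v=[2.3125 -4.1250 -1.2500 2.0625]
Step 4: x=[4.0820 5.2383 10.0899 15.5898] v=[-0.9843 0.8280 -2.3906 1.5469]
Step 5: x=[3.1250 6.3691 9.6543 15.6016] v=[-3.8280 4.5233 -1.7423 0.0470]
Step 6: x=[1.9790 7.5102 9.8843 15.1265] v=[-4.5839 4.5644 0.9198 -1.9003]
Step 7: x=[1.2158 7.8620 10.8313 14.3409] v=[-3.0527 1.4073 3.7879 -3.1425]
Max displacement = 2.9687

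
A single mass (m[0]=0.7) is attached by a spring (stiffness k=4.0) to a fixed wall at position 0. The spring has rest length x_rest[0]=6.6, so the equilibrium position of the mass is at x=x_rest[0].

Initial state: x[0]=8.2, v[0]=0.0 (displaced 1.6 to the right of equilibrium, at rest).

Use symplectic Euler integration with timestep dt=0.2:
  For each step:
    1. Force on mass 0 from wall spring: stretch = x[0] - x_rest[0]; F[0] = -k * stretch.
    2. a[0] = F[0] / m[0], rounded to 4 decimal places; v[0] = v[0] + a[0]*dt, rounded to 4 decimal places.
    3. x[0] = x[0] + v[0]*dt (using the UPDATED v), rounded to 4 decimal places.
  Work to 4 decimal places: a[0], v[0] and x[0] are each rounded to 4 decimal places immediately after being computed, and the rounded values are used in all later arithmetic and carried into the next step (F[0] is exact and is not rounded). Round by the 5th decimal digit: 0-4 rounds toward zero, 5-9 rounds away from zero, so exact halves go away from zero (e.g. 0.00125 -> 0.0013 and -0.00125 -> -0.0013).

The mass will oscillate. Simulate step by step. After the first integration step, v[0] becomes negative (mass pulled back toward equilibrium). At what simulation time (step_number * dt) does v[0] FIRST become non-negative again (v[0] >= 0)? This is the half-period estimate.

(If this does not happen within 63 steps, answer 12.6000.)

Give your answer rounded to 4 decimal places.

Answer: 1.4000

Derivation:
Step 0: x=[8.2000] v=[0.0000]
Step 1: x=[7.8343] v=[-1.8286]
Step 2: x=[7.1865] v=[-3.2392]
Step 3: x=[6.4046] v=[-3.9095]
Step 4: x=[5.6674] v=[-3.6862]
Step 5: x=[5.1433] v=[-2.6204]
Step 6: x=[4.9522] v=[-0.9556]
Step 7: x=[5.1377] v=[0.9276]
First v>=0 after going negative at step 7, time=1.4000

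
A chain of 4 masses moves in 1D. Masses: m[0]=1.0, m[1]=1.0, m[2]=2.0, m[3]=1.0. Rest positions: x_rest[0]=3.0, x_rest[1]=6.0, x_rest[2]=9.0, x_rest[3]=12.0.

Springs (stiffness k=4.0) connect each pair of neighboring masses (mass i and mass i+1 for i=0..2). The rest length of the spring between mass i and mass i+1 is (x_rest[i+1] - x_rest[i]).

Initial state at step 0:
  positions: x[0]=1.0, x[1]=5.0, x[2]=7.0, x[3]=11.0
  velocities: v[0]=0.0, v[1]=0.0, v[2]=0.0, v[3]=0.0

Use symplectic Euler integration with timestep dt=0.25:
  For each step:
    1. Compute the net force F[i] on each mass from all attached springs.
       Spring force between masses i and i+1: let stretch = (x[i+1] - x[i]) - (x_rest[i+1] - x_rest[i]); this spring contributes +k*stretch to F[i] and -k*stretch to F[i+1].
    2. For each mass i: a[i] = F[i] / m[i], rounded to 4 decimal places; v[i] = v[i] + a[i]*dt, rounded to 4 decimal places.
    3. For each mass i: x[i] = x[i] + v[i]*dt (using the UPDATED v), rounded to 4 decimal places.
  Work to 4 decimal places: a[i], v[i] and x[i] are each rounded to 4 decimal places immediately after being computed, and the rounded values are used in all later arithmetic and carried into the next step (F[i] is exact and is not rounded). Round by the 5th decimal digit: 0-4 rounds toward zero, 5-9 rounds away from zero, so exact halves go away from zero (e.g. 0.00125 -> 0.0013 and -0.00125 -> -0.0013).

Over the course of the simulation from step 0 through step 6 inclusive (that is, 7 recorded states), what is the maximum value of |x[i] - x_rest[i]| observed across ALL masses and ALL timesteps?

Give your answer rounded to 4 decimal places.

Answer: 2.3984

Derivation:
Step 0: x=[1.0000 5.0000 7.0000 11.0000] v=[0.0000 0.0000 0.0000 0.0000]
Step 1: x=[1.2500 4.5000 7.2500 10.7500] v=[1.0000 -2.0000 1.0000 -1.0000]
Step 2: x=[1.5625 3.8750 7.5938 10.3750] v=[1.2500 -2.5000 1.3750 -1.5000]
Step 3: x=[1.7031 3.6016 7.8204 10.0547] v=[0.5625 -1.0937 0.9062 -1.2812]
Step 4: x=[1.5684 3.9083 7.7989 9.9258] v=[-0.5390 1.2266 -0.0861 -0.5155]
Step 5: x=[1.2686 4.6026 7.5569 10.0152] v=[-1.1991 2.7773 -0.9680 0.3576]
Step 6: x=[1.0523 5.2020 7.2529 10.2400] v=[-0.8651 2.3976 -1.2160 0.8993]
Max displacement = 2.3984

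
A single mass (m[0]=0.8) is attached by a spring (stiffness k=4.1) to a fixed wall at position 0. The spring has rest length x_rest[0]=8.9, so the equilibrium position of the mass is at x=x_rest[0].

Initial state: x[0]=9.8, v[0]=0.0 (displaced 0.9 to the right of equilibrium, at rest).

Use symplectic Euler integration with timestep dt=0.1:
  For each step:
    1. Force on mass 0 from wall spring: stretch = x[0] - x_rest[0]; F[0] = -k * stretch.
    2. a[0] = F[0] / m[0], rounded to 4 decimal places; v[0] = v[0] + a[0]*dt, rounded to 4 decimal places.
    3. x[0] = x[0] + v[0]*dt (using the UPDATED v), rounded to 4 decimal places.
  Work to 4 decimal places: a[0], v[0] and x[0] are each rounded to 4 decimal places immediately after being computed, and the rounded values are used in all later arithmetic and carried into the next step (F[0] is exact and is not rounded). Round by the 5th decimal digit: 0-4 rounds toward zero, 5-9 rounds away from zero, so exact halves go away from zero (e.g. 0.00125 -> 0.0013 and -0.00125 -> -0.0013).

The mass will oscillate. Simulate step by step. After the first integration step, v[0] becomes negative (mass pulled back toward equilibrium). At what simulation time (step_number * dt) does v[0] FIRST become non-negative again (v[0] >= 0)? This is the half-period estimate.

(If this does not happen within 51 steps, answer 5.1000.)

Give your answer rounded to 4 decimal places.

Answer: 1.4000

Derivation:
Step 0: x=[9.8000] v=[0.0000]
Step 1: x=[9.7539] v=[-0.4613]
Step 2: x=[9.6640] v=[-0.8989]
Step 3: x=[9.5350] v=[-1.2905]
Step 4: x=[9.3734] v=[-1.6159]
Step 5: x=[9.1876] v=[-1.8585]
Step 6: x=[8.9870] v=[-2.0059]
Step 7: x=[8.7820] v=[-2.0505]
Step 8: x=[8.5830] v=[-1.9900]
Step 9: x=[8.4003] v=[-1.8275]
Step 10: x=[8.2432] v=[-1.5714]
Step 11: x=[8.1197] v=[-1.2348]
Step 12: x=[8.0362] v=[-0.8349]
Step 13: x=[7.9970] v=[-0.3922]
Step 14: x=[8.0041] v=[0.0706]
First v>=0 after going negative at step 14, time=1.4000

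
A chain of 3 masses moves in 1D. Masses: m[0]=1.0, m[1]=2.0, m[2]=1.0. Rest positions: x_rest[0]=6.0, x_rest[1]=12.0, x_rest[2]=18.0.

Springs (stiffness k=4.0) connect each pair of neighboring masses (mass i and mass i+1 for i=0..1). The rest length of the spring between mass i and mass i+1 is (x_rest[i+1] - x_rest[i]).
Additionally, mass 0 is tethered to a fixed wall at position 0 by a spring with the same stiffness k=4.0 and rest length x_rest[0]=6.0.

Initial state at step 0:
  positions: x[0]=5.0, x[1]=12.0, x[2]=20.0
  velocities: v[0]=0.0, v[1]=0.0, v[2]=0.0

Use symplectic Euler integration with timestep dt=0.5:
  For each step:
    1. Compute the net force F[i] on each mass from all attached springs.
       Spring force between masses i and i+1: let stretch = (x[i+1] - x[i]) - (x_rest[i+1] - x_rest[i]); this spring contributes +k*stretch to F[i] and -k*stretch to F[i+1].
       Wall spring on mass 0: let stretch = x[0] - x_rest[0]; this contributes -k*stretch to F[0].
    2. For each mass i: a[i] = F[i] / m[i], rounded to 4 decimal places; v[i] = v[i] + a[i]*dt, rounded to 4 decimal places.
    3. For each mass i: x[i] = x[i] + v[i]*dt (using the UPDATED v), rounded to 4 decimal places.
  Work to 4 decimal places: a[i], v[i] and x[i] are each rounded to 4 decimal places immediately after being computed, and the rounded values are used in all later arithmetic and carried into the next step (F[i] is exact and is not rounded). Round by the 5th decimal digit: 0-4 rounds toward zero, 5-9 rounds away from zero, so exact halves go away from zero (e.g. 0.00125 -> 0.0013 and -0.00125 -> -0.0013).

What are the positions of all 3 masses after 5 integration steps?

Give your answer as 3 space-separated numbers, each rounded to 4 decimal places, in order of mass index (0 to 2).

Step 0: x=[5.0000 12.0000 20.0000] v=[0.0000 0.0000 0.0000]
Step 1: x=[7.0000 12.5000 18.0000] v=[4.0000 1.0000 -4.0000]
Step 2: x=[7.5000 13.0000 16.5000] v=[1.0000 1.0000 -3.0000]
Step 3: x=[6.0000 12.5000 17.5000] v=[-3.0000 -1.0000 2.0000]
Step 4: x=[5.0000 11.2500 19.5000] v=[-2.0000 -2.5000 4.0000]
Step 5: x=[5.2500 11.0000 19.2500] v=[0.5000 -0.5000 -0.5000]

Answer: 5.2500 11.0000 19.2500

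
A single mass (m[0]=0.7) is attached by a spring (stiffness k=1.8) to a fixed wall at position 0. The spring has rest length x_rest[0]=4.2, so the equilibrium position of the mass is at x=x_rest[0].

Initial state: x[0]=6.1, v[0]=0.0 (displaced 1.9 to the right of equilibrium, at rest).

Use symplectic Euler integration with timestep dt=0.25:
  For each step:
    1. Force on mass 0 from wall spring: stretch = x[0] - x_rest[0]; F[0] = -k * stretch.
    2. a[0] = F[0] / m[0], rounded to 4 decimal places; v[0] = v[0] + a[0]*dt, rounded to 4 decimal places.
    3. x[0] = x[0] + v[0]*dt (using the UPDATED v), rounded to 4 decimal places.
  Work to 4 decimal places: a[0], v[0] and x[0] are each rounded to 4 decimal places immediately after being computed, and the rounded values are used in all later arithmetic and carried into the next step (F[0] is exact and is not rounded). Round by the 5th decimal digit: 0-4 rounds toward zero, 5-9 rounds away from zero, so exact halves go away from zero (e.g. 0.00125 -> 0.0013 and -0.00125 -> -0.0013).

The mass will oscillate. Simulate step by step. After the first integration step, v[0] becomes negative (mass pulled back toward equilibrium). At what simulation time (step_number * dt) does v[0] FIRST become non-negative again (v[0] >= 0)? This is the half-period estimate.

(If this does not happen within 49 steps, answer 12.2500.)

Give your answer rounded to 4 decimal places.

Answer: 2.0000

Derivation:
Step 0: x=[6.1000] v=[0.0000]
Step 1: x=[5.7947] v=[-1.2214]
Step 2: x=[5.2331] v=[-2.2466]
Step 3: x=[4.5054] v=[-2.9107]
Step 4: x=[3.7287] v=[-3.1070]
Step 5: x=[3.0277] v=[-2.8040]
Step 6: x=[2.5151] v=[-2.0504]
Step 7: x=[2.2733] v=[-0.9673]
Step 8: x=[2.3411] v=[0.2713]
First v>=0 after going negative at step 8, time=2.0000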